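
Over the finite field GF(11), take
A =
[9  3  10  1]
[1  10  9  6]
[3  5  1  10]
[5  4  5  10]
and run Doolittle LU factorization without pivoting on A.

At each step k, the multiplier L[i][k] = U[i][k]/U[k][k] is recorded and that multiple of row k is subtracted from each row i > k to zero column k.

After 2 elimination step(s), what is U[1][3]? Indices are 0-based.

Step 1: pivot at (0,0) is 9.
  row1 ← row1 − (5)·row0  ⇒  L[1][0]=5, U row1=(0, 6, 3, 1)
  row2 ← row2 − (4)·row0  ⇒  L[2][0]=4, U row2=(0, 4, 5, 6)
  row3 ← row3 − (3)·row0  ⇒  L[3][0]=3, U row3=(0, 6, 8, 7)
Step 2: pivot at (1,1) is 6.
  row2 ← row2 − (8)·row1  ⇒  L[2][1]=8, U row2=(0, 0, 3, 9)
  row3 ← row3 − (1)·row1  ⇒  L[3][1]=1, U row3=(0, 0, 5, 6)

U[1][3] = 1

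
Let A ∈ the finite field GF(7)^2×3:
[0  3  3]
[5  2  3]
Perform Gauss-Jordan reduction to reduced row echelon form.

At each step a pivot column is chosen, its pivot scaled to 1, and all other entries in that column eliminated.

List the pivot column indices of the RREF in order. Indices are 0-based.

step 1: exchange rows 0,1
step 1: normalize row 0 (÷5) = (1, 6, 2)
step 2: normalize row 1 (÷3) = (0, 1, 1)
  row 0: subtract 6×row1 = (1, 0, 3)

pivot columns: 0, 1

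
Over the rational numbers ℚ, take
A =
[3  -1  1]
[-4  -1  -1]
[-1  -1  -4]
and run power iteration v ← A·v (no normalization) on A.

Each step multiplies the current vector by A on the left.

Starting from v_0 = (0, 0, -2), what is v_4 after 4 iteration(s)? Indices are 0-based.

v_0 = (0, 0, -2).
v_1 = A·v_0 = (-2, 2, 8).
v_2 = A·v_1 = (0, -2, -32).
v_3 = A·v_2 = (-30, 34, 130).
v_4 = A·v_3 = (6, -44, -524).

v_4 = (6, -44, -524)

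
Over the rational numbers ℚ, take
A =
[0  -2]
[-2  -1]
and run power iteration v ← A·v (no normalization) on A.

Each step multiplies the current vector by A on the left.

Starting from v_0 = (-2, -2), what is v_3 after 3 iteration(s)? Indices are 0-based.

v_3 = (28, 38)

v_0 = (-2, -2).
v_1 = A·v_0 = (4, 6).
v_2 = A·v_1 = (-12, -14).
v_3 = A·v_2 = (28, 38).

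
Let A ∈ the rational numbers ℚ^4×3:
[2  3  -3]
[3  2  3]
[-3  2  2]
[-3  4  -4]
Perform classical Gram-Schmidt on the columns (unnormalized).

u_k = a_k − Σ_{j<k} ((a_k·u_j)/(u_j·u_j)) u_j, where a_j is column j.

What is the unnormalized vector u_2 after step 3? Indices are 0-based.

u_2 = (-102/47, 1054/329, 1139/329, -561/329)

Step 1: u_0 = a_0 = (2, 3, -3, -3).
Step 2: u_1 = a_1 − (-6/31)·u_0 = (105/31, 80/31, 44/31, 106/31).
Step 3: u_2 = a_2 − (9/31)·u_0 − (-137/329)·u_1 = (-102/47, 1054/329, 1139/329, -561/329).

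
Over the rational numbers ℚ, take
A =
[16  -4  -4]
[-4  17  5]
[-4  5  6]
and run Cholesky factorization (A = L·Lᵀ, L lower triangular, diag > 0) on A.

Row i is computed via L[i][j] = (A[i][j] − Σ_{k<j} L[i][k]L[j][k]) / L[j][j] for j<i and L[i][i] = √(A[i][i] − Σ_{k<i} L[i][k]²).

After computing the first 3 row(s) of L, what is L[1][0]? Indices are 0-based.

L[1][0] = -1

Step 1: L[0][0] = √(16) = 4.
  L[1][0] = (-4) / L[0][0] = -1.
Step 2: L[1][1] = √(16) = 4.
  L[2][0] = (-4) / L[0][0] = -1.
  L[2][1] = (4) / L[1][1] = 1.
Step 3: L[2][2] = √(4) = 2.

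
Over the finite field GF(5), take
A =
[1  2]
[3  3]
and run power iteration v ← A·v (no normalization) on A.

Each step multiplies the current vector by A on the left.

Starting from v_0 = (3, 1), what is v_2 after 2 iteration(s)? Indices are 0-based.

v_2 = (4, 1)

v_0 = (3, 1).
v_1 = A·v_0 = (0, 2).
v_2 = A·v_1 = (4, 1).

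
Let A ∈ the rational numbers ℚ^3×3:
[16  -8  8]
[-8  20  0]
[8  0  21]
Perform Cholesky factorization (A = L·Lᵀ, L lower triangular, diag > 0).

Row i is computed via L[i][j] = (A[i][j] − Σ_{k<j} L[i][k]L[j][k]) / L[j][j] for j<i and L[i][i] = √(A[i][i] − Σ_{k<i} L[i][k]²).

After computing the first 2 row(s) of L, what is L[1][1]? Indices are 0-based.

Step 1: L[0][0] = √(16) = 4.
  L[1][0] = (-8) / L[0][0] = -2.
Step 2: L[1][1] = √(16) = 4.

L[1][1] = 4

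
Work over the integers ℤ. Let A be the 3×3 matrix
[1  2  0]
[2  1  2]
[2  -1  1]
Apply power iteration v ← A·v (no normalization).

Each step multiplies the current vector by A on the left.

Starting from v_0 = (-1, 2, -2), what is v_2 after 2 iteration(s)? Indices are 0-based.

v_0 = (-1, 2, -2).
v_1 = A·v_0 = (3, -4, -6).
v_2 = A·v_1 = (-5, -10, 4).

v_2 = (-5, -10, 4)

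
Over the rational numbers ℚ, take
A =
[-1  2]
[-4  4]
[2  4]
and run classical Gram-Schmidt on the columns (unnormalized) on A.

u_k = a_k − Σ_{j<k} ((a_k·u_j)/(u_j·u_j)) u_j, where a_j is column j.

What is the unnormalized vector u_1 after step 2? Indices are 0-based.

Step 1: u_0 = a_0 = (-1, -4, 2).
Step 2: u_1 = a_1 − (-10/21)·u_0 = (32/21, 44/21, 104/21).

u_1 = (32/21, 44/21, 104/21)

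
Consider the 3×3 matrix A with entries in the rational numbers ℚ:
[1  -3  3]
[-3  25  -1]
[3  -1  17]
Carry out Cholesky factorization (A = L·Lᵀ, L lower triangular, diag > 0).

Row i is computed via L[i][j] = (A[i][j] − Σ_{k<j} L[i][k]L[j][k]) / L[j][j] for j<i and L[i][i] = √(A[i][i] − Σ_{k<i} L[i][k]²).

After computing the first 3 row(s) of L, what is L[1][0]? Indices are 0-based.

L[1][0] = -3

Step 1: L[0][0] = √(1) = 1.
  L[1][0] = (-3) / L[0][0] = -3.
Step 2: L[1][1] = √(16) = 4.
  L[2][0] = (3) / L[0][0] = 3.
  L[2][1] = (8) / L[1][1] = 2.
Step 3: L[2][2] = √(4) = 2.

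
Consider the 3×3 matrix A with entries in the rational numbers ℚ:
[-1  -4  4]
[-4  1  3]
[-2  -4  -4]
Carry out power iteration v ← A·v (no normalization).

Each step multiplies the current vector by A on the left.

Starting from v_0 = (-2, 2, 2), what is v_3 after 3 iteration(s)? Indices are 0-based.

v_3 = (146, 368, 420)

v_0 = (-2, 2, 2).
v_1 = A·v_0 = (2, 16, -12).
v_2 = A·v_1 = (-114, -28, -20).
v_3 = A·v_2 = (146, 368, 420).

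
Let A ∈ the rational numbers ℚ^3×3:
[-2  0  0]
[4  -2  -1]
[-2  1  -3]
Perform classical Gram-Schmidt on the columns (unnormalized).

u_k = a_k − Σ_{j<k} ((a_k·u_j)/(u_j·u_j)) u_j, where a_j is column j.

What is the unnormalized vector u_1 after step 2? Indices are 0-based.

u_1 = (-5/6, -1/3, 1/6)

Step 1: u_0 = a_0 = (-2, 4, -2).
Step 2: u_1 = a_1 − (-5/12)·u_0 = (-5/6, -1/3, 1/6).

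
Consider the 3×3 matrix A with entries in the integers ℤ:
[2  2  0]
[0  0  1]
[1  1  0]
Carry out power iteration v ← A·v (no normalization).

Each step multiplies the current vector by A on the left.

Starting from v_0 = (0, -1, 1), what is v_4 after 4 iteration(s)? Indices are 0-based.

v_0 = (0, -1, 1).
v_1 = A·v_0 = (-2, 1, -1).
v_2 = A·v_1 = (-2, -1, -1).
v_3 = A·v_2 = (-6, -1, -3).
v_4 = A·v_3 = (-14, -3, -7).

v_4 = (-14, -3, -7)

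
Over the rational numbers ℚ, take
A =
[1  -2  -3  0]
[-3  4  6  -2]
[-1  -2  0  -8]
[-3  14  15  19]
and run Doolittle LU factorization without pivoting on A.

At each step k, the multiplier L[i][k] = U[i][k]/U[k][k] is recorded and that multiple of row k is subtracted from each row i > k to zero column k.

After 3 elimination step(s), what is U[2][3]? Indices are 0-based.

Step 1: pivot at (0,0) is 1.
  row1 ← row1 − (-3)·row0  ⇒  L[1][0]=-3, U row1=(0, -2, -3, -2)
  row2 ← row2 − (-1)·row0  ⇒  L[2][0]=-1, U row2=(0, -4, -3, -8)
  row3 ← row3 − (-3)·row0  ⇒  L[3][0]=-3, U row3=(0, 8, 6, 19)
Step 2: pivot at (1,1) is -2.
  row2 ← row2 − (2)·row1  ⇒  L[2][1]=2, U row2=(0, 0, 3, -4)
  row3 ← row3 − (-4)·row1  ⇒  L[3][1]=-4, U row3=(0, 0, -6, 11)
Step 3: pivot at (2,2) is 3.
  row3 ← row3 − (-2)·row2  ⇒  L[3][2]=-2, U row3=(0, 0, 0, 3)

U[2][3] = -4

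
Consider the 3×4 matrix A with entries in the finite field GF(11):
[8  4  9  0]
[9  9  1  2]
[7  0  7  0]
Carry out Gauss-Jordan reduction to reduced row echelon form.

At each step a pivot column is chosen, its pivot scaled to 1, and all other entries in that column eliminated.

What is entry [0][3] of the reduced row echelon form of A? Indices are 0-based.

M[0][3] = 1

step 1: normalize row 0 (÷8) = (1, 6, 8, 0)
  row 1: subtract 9×row0 = (0, 10, 6, 2)
  row 2: subtract 7×row0 = (0, 2, 6, 0)
step 2: normalize row 1 (÷10) = (0, 1, 5, 9)
  row 0: subtract 6×row1 = (1, 0, 0, 1)
  row 2: subtract 2×row1 = (0, 0, 7, 4)
step 3: normalize row 2 (÷7) = (0, 0, 1, 10)
  row 1: subtract 5×row2 = (0, 1, 0, 3)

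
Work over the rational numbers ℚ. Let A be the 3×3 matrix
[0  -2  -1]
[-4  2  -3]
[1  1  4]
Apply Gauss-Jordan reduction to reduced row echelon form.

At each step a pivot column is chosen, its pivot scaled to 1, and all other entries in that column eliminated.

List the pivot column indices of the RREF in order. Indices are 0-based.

pivot columns: 0, 1, 2

pivot(0,0): swap R0↔R1
pivot(0,0)=-4: scale R0 → (1, -1/2, 3/4)
  clear (2,0): R2 −= (1)R0 → (0, 3/2, 13/4)
pivot(1,1)=-2: scale R1 → (0, 1, 1/2)
  clear (0,1): R0 −= (-1/2)R1 → (1, 0, 1)
  clear (2,1): R2 −= (3/2)R1 → (0, 0, 5/2)
pivot(2,2)=5/2: scale R2 → (0, 0, 1)
  clear (0,2): R0 −= (1)R2 → (1, 0, 0)
  clear (1,2): R1 −= (1/2)R2 → (0, 1, 0)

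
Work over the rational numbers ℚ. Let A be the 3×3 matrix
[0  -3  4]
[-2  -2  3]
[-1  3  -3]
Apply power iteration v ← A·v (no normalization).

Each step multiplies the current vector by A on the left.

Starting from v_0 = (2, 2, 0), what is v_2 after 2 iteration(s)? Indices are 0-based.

v_2 = (40, 40, -30)

v_0 = (2, 2, 0).
v_1 = A·v_0 = (-6, -8, 4).
v_2 = A·v_1 = (40, 40, -30).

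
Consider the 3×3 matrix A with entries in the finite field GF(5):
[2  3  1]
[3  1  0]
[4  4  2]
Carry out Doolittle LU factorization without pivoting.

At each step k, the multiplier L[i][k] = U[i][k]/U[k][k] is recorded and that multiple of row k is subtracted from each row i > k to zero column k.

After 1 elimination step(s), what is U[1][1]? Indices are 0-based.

[col 0] pivot 2
  R1 -= 4*R0 → (0, 4, 1)  (L[1][0] := 4)
  R2 -= 2*R0 → (0, 3, 0)  (L[2][0] := 2)

U[1][1] = 4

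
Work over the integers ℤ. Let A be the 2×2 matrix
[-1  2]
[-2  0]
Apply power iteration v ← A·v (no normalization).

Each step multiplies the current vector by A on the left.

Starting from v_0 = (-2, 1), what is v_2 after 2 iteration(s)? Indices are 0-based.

v_2 = (4, -8)

v_0 = (-2, 1).
v_1 = A·v_0 = (4, 4).
v_2 = A·v_1 = (4, -8).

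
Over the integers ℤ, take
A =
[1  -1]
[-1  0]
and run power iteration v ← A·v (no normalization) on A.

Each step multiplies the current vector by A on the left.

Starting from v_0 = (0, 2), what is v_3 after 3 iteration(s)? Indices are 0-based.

v_3 = (-4, 2)

v_0 = (0, 2).
v_1 = A·v_0 = (-2, 0).
v_2 = A·v_1 = (-2, 2).
v_3 = A·v_2 = (-4, 2).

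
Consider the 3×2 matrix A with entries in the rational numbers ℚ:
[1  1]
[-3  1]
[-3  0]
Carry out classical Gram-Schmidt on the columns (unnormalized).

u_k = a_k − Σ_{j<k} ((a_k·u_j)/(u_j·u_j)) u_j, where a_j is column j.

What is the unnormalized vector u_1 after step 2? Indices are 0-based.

Step 1: u_0 = a_0 = (1, -3, -3).
Step 2: u_1 = a_1 − (-2/19)·u_0 = (21/19, 13/19, -6/19).

u_1 = (21/19, 13/19, -6/19)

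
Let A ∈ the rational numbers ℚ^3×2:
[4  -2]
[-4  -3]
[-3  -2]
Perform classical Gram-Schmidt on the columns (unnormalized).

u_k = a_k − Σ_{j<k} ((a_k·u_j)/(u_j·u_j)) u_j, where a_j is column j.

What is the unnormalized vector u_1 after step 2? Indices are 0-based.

Step 1: u_0 = a_0 = (4, -4, -3).
Step 2: u_1 = a_1 − (10/41)·u_0 = (-122/41, -83/41, -52/41).

u_1 = (-122/41, -83/41, -52/41)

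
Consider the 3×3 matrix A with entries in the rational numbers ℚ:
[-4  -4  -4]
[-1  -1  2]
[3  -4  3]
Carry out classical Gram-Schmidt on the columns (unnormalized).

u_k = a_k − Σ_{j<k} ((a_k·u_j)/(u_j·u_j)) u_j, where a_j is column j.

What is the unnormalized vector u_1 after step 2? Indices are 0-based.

Step 1: u_0 = a_0 = (-4, -1, 3).
Step 2: u_1 = a_1 − (5/26)·u_0 = (-42/13, -21/26, -119/26).

u_1 = (-42/13, -21/26, -119/26)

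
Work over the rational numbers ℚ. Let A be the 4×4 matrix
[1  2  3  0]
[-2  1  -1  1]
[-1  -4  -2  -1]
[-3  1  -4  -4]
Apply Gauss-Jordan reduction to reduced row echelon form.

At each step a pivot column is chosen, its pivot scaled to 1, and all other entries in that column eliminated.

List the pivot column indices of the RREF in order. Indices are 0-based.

[1] R0 /= 1  ⇒  (1, 2, 3, 0)
     R1 -= -2·R0  ⇒  (0, 5, 5, 1)
     R2 -= -1·R0  ⇒  (0, -2, 1, -1)
     R3 -= -3·R0  ⇒  (0, 7, 5, -4)
[2] R1 /= 5  ⇒  (0, 1, 1, 1/5)
     R0 -= 2·R1  ⇒  (1, 0, 1, -2/5)
     R2 -= -2·R1  ⇒  (0, 0, 3, -3/5)
     R3 -= 7·R1  ⇒  (0, 0, -2, -27/5)
[3] R2 /= 3  ⇒  (0, 0, 1, -1/5)
     R0 -= 1·R2  ⇒  (1, 0, 0, -1/5)
     R1 -= 1·R2  ⇒  (0, 1, 0, 2/5)
     R3 -= -2·R2  ⇒  (0, 0, 0, -29/5)
[4] R3 /= -29/5  ⇒  (0, 0, 0, 1)
     R0 -= -1/5·R3  ⇒  (1, 0, 0, 0)
     R1 -= 2/5·R3  ⇒  (0, 1, 0, 0)
     R2 -= -1/5·R3  ⇒  (0, 0, 1, 0)

pivot columns: 0, 1, 2, 3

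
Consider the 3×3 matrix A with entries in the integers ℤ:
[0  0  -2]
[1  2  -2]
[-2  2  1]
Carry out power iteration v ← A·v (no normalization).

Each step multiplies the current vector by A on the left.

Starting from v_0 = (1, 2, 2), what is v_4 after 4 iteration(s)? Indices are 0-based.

v_0 = (1, 2, 2).
v_1 = A·v_0 = (-4, 1, 4).
v_2 = A·v_1 = (-8, -10, 14).
v_3 = A·v_2 = (-28, -56, 10).
v_4 = A·v_3 = (-20, -160, -46).

v_4 = (-20, -160, -46)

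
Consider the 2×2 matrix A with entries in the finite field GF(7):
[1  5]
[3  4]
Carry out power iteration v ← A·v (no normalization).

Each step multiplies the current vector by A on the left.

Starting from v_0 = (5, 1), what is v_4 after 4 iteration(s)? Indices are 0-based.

v_0 = (5, 1).
v_1 = A·v_0 = (3, 5).
v_2 = A·v_1 = (0, 1).
v_3 = A·v_2 = (5, 4).
v_4 = A·v_3 = (4, 3).

v_4 = (4, 3)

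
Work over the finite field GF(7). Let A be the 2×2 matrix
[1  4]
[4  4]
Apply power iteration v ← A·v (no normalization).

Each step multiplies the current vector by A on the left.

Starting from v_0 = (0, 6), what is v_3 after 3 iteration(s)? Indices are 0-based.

v_3 = (6, 2)

v_0 = (0, 6).
v_1 = A·v_0 = (3, 3).
v_2 = A·v_1 = (1, 3).
v_3 = A·v_2 = (6, 2).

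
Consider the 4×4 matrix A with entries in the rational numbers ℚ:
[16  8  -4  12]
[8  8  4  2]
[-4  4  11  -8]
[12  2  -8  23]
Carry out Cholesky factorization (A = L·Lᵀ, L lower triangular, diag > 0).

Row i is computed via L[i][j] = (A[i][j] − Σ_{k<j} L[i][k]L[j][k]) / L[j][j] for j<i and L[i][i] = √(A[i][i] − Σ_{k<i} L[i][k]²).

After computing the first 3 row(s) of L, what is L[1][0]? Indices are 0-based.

L[1][0] = 2

Step 1: L[0][0] = √(16) = 4.
  L[1][0] = (8) / L[0][0] = 2.
Step 2: L[1][1] = √(4) = 2.
  L[2][0] = (-4) / L[0][0] = -1.
  L[2][1] = (6) / L[1][1] = 3.
Step 3: L[2][2] = √(1) = 1.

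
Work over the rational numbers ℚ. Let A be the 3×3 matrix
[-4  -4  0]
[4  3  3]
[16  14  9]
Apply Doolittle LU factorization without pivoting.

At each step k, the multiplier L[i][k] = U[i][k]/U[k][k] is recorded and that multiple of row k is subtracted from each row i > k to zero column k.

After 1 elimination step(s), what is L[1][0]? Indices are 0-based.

Step 1: pivot at (0,0) is -4.
  row1 ← row1 − (-1)·row0  ⇒  L[1][0]=-1, U row1=(0, -1, 3)
  row2 ← row2 − (-4)·row0  ⇒  L[2][0]=-4, U row2=(0, -2, 9)

L[1][0] = -1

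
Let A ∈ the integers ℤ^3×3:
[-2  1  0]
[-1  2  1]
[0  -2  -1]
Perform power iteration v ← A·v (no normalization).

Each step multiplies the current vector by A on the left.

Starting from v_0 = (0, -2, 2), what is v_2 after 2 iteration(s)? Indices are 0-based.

v_2 = (2, 0, 2)

v_0 = (0, -2, 2).
v_1 = A·v_0 = (-2, -2, 2).
v_2 = A·v_1 = (2, 0, 2).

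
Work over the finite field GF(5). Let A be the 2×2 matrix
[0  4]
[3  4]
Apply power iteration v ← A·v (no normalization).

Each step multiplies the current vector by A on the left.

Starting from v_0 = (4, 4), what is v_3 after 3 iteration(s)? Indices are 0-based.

v_3 = (0, 1)

v_0 = (4, 4).
v_1 = A·v_0 = (1, 3).
v_2 = A·v_1 = (2, 0).
v_3 = A·v_2 = (0, 1).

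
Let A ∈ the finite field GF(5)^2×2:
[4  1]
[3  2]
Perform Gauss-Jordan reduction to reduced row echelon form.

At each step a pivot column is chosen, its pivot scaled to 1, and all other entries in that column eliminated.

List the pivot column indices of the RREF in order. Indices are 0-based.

[1] R0 /= 4  ⇒  (1, 4)
     R1 -= 3·R0  ⇒  (0, 0)
column 1 empty below row 1

pivot columns: 0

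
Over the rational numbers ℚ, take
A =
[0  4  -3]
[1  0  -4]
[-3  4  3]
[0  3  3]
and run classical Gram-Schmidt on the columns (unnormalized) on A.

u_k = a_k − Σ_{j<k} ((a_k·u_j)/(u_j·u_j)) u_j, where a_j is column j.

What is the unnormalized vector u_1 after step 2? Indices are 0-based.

u_1 = (4, 6/5, 2/5, 3)

Step 1: u_0 = a_0 = (0, 1, -3, 0).
Step 2: u_1 = a_1 − (-6/5)·u_0 = (4, 6/5, 2/5, 3).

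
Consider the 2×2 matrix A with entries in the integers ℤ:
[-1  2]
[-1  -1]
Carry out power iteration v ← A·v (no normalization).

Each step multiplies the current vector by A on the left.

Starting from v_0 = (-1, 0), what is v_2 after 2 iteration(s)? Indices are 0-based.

v_2 = (1, -2)

v_0 = (-1, 0).
v_1 = A·v_0 = (1, 1).
v_2 = A·v_1 = (1, -2).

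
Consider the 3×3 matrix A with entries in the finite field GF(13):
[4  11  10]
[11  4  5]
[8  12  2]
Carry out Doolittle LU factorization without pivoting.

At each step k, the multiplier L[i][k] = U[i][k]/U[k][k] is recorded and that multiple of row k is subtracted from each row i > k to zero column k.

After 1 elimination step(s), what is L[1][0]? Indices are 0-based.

L[1][0] = 6

Step 1: pivot at (0,0) is 4.
  row1 ← row1 − (6)·row0  ⇒  L[1][0]=6, U row1=(0, 3, 10)
  row2 ← row2 − (2)·row0  ⇒  L[2][0]=2, U row2=(0, 3, 8)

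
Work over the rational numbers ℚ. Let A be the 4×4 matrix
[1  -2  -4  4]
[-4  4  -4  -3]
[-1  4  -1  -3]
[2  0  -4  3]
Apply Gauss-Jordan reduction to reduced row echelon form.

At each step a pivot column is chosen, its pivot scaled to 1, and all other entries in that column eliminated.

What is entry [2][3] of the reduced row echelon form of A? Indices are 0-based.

M[2][3] = -1/2

step 1: normalize row 0 (÷1) = (1, -2, -4, 4)
  row 1: subtract -4×row0 = (0, -4, -20, 13)
  row 2: subtract -1×row0 = (0, 2, -5, 1)
  row 3: subtract 2×row0 = (0, 4, 4, -5)
step 2: normalize row 1 (÷-4) = (0, 1, 5, -13/4)
  row 0: subtract -2×row1 = (1, 0, 6, -5/2)
  row 2: subtract 2×row1 = (0, 0, -15, 15/2)
  row 3: subtract 4×row1 = (0, 0, -16, 8)
step 3: normalize row 2 (÷-15) = (0, 0, 1, -1/2)
  row 0: subtract 6×row2 = (1, 0, 0, 1/2)
  row 1: subtract 5×row2 = (0, 1, 0, -3/4)
  row 3: subtract -16×row2 = (0, 0, 0, 0)
skip col 3 (zero from row 3)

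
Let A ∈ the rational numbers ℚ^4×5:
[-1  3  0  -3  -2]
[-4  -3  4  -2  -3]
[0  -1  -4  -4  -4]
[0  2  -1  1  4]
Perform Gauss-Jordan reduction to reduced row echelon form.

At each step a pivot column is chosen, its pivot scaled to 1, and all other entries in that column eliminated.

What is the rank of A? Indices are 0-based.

pivot(0,0)=-1: scale R0 → (1, -3, 0, 3, 2)
  clear (1,0): R1 −= (-4)R0 → (0, -15, 4, 10, 5)
pivot(1,1)=-15: scale R1 → (0, 1, -4/15, -2/3, -1/3)
  clear (0,1): R0 −= (-3)R1 → (1, 0, -4/5, 1, 1)
  clear (2,1): R2 −= (-1)R1 → (0, 0, -64/15, -14/3, -13/3)
  clear (3,1): R3 −= (2)R1 → (0, 0, -7/15, 7/3, 14/3)
pivot(2,2)=-64/15: scale R2 → (0, 0, 1, 35/32, 65/64)
  clear (0,2): R0 −= (-4/5)R2 → (1, 0, 0, 15/8, 29/16)
  clear (1,2): R1 −= (-4/15)R2 → (0, 1, 0, -3/8, -1/16)
  clear (3,2): R3 −= (-7/15)R2 → (0, 0, 0, 91/32, 329/64)
pivot(3,3)=91/32: scale R3 → (0, 0, 0, 1, 47/26)
  clear (0,3): R0 −= (15/8)R3 → (1, 0, 0, 0, -41/26)
  clear (1,3): R1 −= (-3/8)R3 → (0, 1, 0, 0, 8/13)
  clear (2,3): R2 −= (35/32)R3 → (0, 0, 1, 0, -25/26)

rank = 4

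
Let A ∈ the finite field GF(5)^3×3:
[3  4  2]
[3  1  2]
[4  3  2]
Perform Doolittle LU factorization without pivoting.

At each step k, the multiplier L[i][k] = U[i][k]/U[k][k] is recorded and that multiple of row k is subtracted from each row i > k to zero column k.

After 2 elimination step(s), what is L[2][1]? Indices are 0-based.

[col 0] pivot 3
  R1 -= 1*R0 → (0, 2, 0)  (L[1][0] := 1)
  R2 -= 3*R0 → (0, 1, 1)  (L[2][0] := 3)
[col 1] pivot 2
  R2 -= 3*R1 → (0, 0, 1)  (L[2][1] := 3)

L[2][1] = 3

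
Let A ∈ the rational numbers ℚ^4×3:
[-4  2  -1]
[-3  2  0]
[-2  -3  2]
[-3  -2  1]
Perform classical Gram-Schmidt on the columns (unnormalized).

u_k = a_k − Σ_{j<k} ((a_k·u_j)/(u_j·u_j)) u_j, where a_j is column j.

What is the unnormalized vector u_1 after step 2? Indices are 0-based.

Step 1: u_0 = a_0 = (-4, -3, -2, -3).
Step 2: u_1 = a_1 − (-1/19)·u_0 = (34/19, 35/19, -59/19, -41/19).

u_1 = (34/19, 35/19, -59/19, -41/19)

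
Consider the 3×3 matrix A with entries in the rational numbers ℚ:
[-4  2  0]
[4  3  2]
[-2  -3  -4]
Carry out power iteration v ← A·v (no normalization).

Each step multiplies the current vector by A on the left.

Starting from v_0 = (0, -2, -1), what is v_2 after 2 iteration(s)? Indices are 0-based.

v_2 = (0, -20, -8)

v_0 = (0, -2, -1).
v_1 = A·v_0 = (-4, -8, 10).
v_2 = A·v_1 = (0, -20, -8).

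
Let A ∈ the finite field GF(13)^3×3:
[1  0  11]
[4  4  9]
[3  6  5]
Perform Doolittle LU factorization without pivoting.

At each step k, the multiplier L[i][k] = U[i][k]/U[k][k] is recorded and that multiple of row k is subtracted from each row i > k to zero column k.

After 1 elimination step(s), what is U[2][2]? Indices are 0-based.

U[2][2] = 11

[col 0] pivot 1
  R1 -= 4*R0 → (0, 4, 4)  (L[1][0] := 4)
  R2 -= 3*R0 → (0, 6, 11)  (L[2][0] := 3)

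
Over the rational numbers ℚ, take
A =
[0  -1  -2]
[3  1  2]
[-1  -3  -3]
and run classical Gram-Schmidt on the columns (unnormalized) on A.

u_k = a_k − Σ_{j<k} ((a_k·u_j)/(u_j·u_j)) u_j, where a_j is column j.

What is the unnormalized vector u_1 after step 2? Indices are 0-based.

Step 1: u_0 = a_0 = (0, 3, -1).
Step 2: u_1 = a_1 − (3/5)·u_0 = (-1, -4/5, -12/5).

u_1 = (-1, -4/5, -12/5)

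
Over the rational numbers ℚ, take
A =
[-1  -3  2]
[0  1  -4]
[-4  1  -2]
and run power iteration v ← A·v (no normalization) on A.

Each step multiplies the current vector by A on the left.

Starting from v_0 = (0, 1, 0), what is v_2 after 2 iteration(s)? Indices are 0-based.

v_0 = (0, 1, 0).
v_1 = A·v_0 = (-3, 1, 1).
v_2 = A·v_1 = (2, -3, 11).

v_2 = (2, -3, 11)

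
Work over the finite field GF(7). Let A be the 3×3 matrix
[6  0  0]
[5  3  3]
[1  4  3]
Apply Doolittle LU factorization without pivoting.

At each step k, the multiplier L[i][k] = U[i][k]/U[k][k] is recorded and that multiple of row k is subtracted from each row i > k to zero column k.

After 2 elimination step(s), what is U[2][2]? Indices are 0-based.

U[2][2] = 6

k=0: U[0][0]=6
  eliminate (1,0): mult=2, new row 1: (0, 3, 3); set L[1][0]=2
  eliminate (2,0): mult=6, new row 2: (0, 4, 3); set L[2][0]=6
k=1: U[1][1]=3
  eliminate (2,1): mult=6, new row 2: (0, 0, 6); set L[2][1]=6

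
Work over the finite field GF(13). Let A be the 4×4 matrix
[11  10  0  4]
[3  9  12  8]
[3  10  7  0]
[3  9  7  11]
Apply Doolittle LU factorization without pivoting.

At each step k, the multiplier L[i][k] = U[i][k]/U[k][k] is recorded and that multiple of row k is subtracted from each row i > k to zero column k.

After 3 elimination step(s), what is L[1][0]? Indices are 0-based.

L[1][0] = 5

Step 1: pivot at (0,0) is 11.
  row1 ← row1 − (5)·row0  ⇒  L[1][0]=5, U row1=(0, 11, 12, 1)
  row2 ← row2 − (5)·row0  ⇒  L[2][0]=5, U row2=(0, 12, 7, 6)
  row3 ← row3 − (5)·row0  ⇒  L[3][0]=5, U row3=(0, 11, 7, 4)
Step 2: pivot at (1,1) is 11.
  row2 ← row2 − (7)·row1  ⇒  L[2][1]=7, U row2=(0, 0, 1, 12)
  row3 ← row3 − (1)·row1  ⇒  L[3][1]=1, U row3=(0, 0, 8, 3)
Step 3: pivot at (2,2) is 1.
  row3 ← row3 − (8)·row2  ⇒  L[3][2]=8, U row3=(0, 0, 0, 11)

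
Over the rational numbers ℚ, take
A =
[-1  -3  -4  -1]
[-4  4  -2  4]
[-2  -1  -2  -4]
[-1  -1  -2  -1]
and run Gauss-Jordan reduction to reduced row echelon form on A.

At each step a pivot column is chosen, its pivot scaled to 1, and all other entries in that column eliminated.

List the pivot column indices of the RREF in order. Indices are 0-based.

pivot(0,0)=-1: scale R0 → (1, 3, 4, 1)
  clear (1,0): R1 −= (-4)R0 → (0, 16, 14, 8)
  clear (2,0): R2 −= (-2)R0 → (0, 5, 6, -2)
  clear (3,0): R3 −= (-1)R0 → (0, 2, 2, 0)
pivot(1,1)=16: scale R1 → (0, 1, 7/8, 1/2)
  clear (0,1): R0 −= (3)R1 → (1, 0, 11/8, -1/2)
  clear (2,1): R2 −= (5)R1 → (0, 0, 13/8, -9/2)
  clear (3,1): R3 −= (2)R1 → (0, 0, 1/4, -1)
pivot(2,2)=13/8: scale R2 → (0, 0, 1, -36/13)
  clear (0,2): R0 −= (11/8)R2 → (1, 0, 0, 43/13)
  clear (1,2): R1 −= (7/8)R2 → (0, 1, 0, 38/13)
  clear (3,2): R3 −= (1/4)R2 → (0, 0, 0, -4/13)
pivot(3,3)=-4/13: scale R3 → (0, 0, 0, 1)
  clear (0,3): R0 −= (43/13)R3 → (1, 0, 0, 0)
  clear (1,3): R1 −= (38/13)R3 → (0, 1, 0, 0)
  clear (2,3): R2 −= (-36/13)R3 → (0, 0, 1, 0)

pivot columns: 0, 1, 2, 3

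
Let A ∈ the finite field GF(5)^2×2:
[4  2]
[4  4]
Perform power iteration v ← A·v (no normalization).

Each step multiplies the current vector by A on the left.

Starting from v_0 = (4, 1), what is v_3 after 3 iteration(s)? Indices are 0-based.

v_3 = (2, 1)

v_0 = (4, 1).
v_1 = A·v_0 = (3, 0).
v_2 = A·v_1 = (2, 2).
v_3 = A·v_2 = (2, 1).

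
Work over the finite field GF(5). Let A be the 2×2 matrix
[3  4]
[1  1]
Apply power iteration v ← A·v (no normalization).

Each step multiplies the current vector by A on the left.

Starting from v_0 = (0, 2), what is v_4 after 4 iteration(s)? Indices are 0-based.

v_0 = (0, 2).
v_1 = A·v_0 = (3, 2).
v_2 = A·v_1 = (2, 0).
v_3 = A·v_2 = (1, 2).
v_4 = A·v_3 = (1, 3).

v_4 = (1, 3)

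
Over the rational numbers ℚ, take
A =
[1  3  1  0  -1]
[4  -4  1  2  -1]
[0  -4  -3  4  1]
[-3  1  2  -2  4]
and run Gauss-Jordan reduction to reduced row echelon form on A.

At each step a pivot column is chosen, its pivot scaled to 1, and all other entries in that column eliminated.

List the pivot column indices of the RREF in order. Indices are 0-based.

pivot columns: 0, 1, 2, 3

step 1: normalize row 0 (÷1) = (1, 3, 1, 0, -1)
  row 1: subtract 4×row0 = (0, -16, -3, 2, 3)
  row 3: subtract -3×row0 = (0, 10, 5, -2, 1)
step 2: normalize row 1 (÷-16) = (0, 1, 3/16, -1/8, -3/16)
  row 0: subtract 3×row1 = (1, 0, 7/16, 3/8, -7/16)
  row 2: subtract -4×row1 = (0, 0, -9/4, 7/2, 1/4)
  row 3: subtract 10×row1 = (0, 0, 25/8, -3/4, 23/8)
step 3: normalize row 2 (÷-9/4) = (0, 0, 1, -14/9, -1/9)
  row 0: subtract 7/16×row2 = (1, 0, 0, 19/18, -7/18)
  row 1: subtract 3/16×row2 = (0, 1, 0, 1/6, -1/6)
  row 3: subtract 25/8×row2 = (0, 0, 0, 37/9, 29/9)
step 4: normalize row 3 (÷37/9) = (0, 0, 0, 1, 29/37)
  row 0: subtract 19/18×row3 = (1, 0, 0, 0, -45/37)
  row 1: subtract 1/6×row3 = (0, 1, 0, 0, -11/37)
  row 2: subtract -14/9×row3 = (0, 0, 1, 0, 41/37)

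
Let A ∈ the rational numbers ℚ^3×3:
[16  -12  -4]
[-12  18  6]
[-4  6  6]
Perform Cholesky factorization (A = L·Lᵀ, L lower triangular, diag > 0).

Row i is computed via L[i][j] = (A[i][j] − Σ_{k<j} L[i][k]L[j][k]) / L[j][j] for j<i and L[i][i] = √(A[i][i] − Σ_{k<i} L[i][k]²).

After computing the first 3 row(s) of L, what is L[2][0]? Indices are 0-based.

Step 1: L[0][0] = √(16) = 4.
  L[1][0] = (-12) / L[0][0] = -3.
Step 2: L[1][1] = √(9) = 3.
  L[2][0] = (-4) / L[0][0] = -1.
  L[2][1] = (3) / L[1][1] = 1.
Step 3: L[2][2] = √(4) = 2.

L[2][0] = -1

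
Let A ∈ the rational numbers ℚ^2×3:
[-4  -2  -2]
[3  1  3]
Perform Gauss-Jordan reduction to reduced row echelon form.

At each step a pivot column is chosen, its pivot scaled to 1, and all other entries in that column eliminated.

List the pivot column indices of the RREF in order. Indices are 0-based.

pivot(0,0)=-4: scale R0 → (1, 1/2, 1/2)
  clear (1,0): R1 −= (3)R0 → (0, -1/2, 3/2)
pivot(1,1)=-1/2: scale R1 → (0, 1, -3)
  clear (0,1): R0 −= (1/2)R1 → (1, 0, 2)

pivot columns: 0, 1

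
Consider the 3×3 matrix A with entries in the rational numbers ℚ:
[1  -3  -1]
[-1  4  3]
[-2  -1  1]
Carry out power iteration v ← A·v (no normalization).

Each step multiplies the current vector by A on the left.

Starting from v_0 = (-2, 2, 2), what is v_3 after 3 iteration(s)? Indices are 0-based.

v_0 = (-2, 2, 2).
v_1 = A·v_0 = (-10, 16, 4).
v_2 = A·v_1 = (-62, 86, 8).
v_3 = A·v_2 = (-328, 430, 46).

v_3 = (-328, 430, 46)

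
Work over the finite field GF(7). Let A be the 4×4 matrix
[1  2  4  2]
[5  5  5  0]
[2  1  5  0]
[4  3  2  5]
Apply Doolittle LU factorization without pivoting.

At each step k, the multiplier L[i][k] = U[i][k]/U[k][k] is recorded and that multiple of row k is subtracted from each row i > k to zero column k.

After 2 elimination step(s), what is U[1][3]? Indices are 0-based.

U[1][3] = 4

Step 1: pivot at (0,0) is 1.
  row1 ← row1 − (5)·row0  ⇒  L[1][0]=5, U row1=(0, 2, 6, 4)
  row2 ← row2 − (2)·row0  ⇒  L[2][0]=2, U row2=(0, 4, 4, 3)
  row3 ← row3 − (4)·row0  ⇒  L[3][0]=4, U row3=(0, 2, 0, 4)
Step 2: pivot at (1,1) is 2.
  row2 ← row2 − (2)·row1  ⇒  L[2][1]=2, U row2=(0, 0, 6, 2)
  row3 ← row3 − (1)·row1  ⇒  L[3][1]=1, U row3=(0, 0, 1, 0)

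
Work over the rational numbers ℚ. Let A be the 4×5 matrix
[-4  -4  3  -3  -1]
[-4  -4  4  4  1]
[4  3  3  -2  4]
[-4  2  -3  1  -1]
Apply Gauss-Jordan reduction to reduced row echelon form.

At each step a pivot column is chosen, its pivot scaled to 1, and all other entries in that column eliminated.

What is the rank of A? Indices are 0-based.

step 1: normalize row 0 (÷-4) = (1, 1, -3/4, 3/4, 1/4)
  row 1: subtract -4×row0 = (0, 0, 1, 7, 2)
  row 2: subtract 4×row0 = (0, -1, 6, -5, 3)
  row 3: subtract -4×row0 = (0, 6, -6, 4, 0)
step 2: exchange rows 1,2
step 2: normalize row 1 (÷-1) = (0, 1, -6, 5, -3)
  row 0: subtract 1×row1 = (1, 0, 21/4, -17/4, 13/4)
  row 3: subtract 6×row1 = (0, 0, 30, -26, 18)
step 3: normalize row 2 (÷1) = (0, 0, 1, 7, 2)
  row 0: subtract 21/4×row2 = (1, 0, 0, -41, -29/4)
  row 1: subtract -6×row2 = (0, 1, 0, 47, 9)
  row 3: subtract 30×row2 = (0, 0, 0, -236, -42)
step 4: normalize row 3 (÷-236) = (0, 0, 0, 1, 21/118)
  row 0: subtract -41×row3 = (1, 0, 0, 0, 11/236)
  row 1: subtract 47×row3 = (0, 1, 0, 0, 75/118)
  row 2: subtract 7×row3 = (0, 0, 1, 0, 89/118)

rank = 4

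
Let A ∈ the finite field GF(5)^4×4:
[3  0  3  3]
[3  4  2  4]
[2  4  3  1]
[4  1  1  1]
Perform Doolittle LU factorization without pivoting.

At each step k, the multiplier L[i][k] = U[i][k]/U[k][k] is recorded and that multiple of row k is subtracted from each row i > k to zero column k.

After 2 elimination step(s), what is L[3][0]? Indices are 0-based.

Step 1: pivot at (0,0) is 3.
  row1 ← row1 − (1)·row0  ⇒  L[1][0]=1, U row1=(0, 4, 4, 1)
  row2 ← row2 − (4)·row0  ⇒  L[2][0]=4, U row2=(0, 4, 1, 4)
  row3 ← row3 − (3)·row0  ⇒  L[3][0]=3, U row3=(0, 1, 2, 2)
Step 2: pivot at (1,1) is 4.
  row2 ← row2 − (1)·row1  ⇒  L[2][1]=1, U row2=(0, 0, 2, 3)
  row3 ← row3 − (4)·row1  ⇒  L[3][1]=4, U row3=(0, 0, 1, 3)

L[3][0] = 3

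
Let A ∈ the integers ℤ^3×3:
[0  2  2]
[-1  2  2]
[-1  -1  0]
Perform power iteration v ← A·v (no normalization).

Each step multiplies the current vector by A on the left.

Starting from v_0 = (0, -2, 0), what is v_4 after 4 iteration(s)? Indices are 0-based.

v_0 = (0, -2, 0).
v_1 = A·v_0 = (-4, -4, 2).
v_2 = A·v_1 = (-4, 0, 8).
v_3 = A·v_2 = (16, 20, 4).
v_4 = A·v_3 = (48, 32, -36).

v_4 = (48, 32, -36)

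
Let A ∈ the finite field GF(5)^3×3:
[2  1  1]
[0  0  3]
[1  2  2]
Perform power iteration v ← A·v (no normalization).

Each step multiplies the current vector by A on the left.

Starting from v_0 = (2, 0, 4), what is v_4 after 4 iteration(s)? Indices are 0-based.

v_4 = (4, 1, 4)

v_0 = (2, 0, 4).
v_1 = A·v_0 = (3, 2, 0).
v_2 = A·v_1 = (3, 0, 2).
v_3 = A·v_2 = (3, 1, 2).
v_4 = A·v_3 = (4, 1, 4).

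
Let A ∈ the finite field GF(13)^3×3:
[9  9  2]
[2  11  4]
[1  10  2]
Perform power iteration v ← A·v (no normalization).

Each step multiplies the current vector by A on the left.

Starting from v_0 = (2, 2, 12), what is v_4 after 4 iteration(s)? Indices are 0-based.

v_4 = (2, 9, 7)

v_0 = (2, 2, 12).
v_1 = A·v_0 = (8, 9, 7).
v_2 = A·v_1 = (11, 0, 8).
v_3 = A·v_2 = (11, 2, 1).
v_4 = A·v_3 = (2, 9, 7).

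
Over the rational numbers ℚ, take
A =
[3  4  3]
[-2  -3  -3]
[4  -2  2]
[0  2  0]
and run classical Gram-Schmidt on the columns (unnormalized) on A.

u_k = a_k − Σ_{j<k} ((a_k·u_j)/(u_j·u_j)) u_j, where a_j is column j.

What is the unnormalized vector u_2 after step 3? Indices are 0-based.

u_2 = (-248/857, -604/857, -116/857, -526/857)

Step 1: u_0 = a_0 = (3, -2, 4, 0).
Step 2: u_1 = a_1 − (10/29)·u_0 = (86/29, -67/29, -98/29, 2).
Step 3: u_2 = a_2 − (23/29)·u_0 − (263/857)·u_1 = (-248/857, -604/857, -116/857, -526/857).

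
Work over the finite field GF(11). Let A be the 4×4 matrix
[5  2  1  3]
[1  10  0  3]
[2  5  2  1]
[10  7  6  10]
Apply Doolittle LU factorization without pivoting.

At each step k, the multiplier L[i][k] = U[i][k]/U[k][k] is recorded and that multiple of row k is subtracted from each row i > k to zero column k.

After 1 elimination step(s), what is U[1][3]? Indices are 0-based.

Step 1: pivot at (0,0) is 5.
  row1 ← row1 − (9)·row0  ⇒  L[1][0]=9, U row1=(0, 3, 2, 9)
  row2 ← row2 − (7)·row0  ⇒  L[2][0]=7, U row2=(0, 2, 6, 2)
  row3 ← row3 − (2)·row0  ⇒  L[3][0]=2, U row3=(0, 3, 4, 4)

U[1][3] = 9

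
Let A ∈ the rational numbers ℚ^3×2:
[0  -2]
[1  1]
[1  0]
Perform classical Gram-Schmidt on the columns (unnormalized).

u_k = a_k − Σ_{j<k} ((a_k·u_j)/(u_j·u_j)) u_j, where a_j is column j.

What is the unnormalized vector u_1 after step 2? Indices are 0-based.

u_1 = (-2, 1/2, -1/2)

Step 1: u_0 = a_0 = (0, 1, 1).
Step 2: u_1 = a_1 − (1/2)·u_0 = (-2, 1/2, -1/2).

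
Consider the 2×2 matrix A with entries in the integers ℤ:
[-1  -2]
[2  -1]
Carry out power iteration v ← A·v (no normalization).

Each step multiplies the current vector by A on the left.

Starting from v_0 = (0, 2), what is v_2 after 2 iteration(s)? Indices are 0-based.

v_0 = (0, 2).
v_1 = A·v_0 = (-4, -2).
v_2 = A·v_1 = (8, -6).

v_2 = (8, -6)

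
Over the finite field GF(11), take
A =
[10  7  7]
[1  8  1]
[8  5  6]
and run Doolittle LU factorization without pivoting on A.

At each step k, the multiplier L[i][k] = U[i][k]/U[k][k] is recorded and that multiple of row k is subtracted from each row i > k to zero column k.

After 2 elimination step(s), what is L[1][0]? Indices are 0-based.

[col 0] pivot 10
  R1 -= 10*R0 → (0, 4, 8)  (L[1][0] := 10)
  R2 -= 3*R0 → (0, 6, 7)  (L[2][0] := 3)
[col 1] pivot 4
  R2 -= 7*R1 → (0, 0, 6)  (L[2][1] := 7)

L[1][0] = 10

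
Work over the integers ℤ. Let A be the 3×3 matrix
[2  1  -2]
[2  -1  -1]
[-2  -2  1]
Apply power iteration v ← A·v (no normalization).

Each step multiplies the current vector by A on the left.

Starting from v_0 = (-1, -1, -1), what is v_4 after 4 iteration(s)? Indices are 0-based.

v_4 = (-140, -77, 125)

v_0 = (-1, -1, -1).
v_1 = A·v_0 = (-1, 0, 3).
v_2 = A·v_1 = (-8, -5, 5).
v_3 = A·v_2 = (-31, -16, 31).
v_4 = A·v_3 = (-140, -77, 125).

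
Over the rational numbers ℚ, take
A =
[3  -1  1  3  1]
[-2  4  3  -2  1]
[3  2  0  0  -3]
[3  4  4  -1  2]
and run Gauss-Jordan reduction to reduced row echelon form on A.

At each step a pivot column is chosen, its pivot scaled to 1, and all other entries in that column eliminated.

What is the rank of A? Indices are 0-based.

step 1: normalize row 0 (÷3) = (1, -1/3, 1/3, 1, 1/3)
  row 1: subtract -2×row0 = (0, 10/3, 11/3, 0, 5/3)
  row 2: subtract 3×row0 = (0, 3, -1, -3, -4)
  row 3: subtract 3×row0 = (0, 5, 3, -4, 1)
step 2: normalize row 1 (÷10/3) = (0, 1, 11/10, 0, 1/2)
  row 0: subtract -1/3×row1 = (1, 0, 7/10, 1, 1/2)
  row 2: subtract 3×row1 = (0, 0, -43/10, -3, -11/2)
  row 3: subtract 5×row1 = (0, 0, -5/2, -4, -3/2)
step 3: normalize row 2 (÷-43/10) = (0, 0, 1, 30/43, 55/43)
  row 0: subtract 7/10×row2 = (1, 0, 0, 22/43, -17/43)
  row 1: subtract 11/10×row2 = (0, 1, 0, -33/43, -39/43)
  row 3: subtract -5/2×row2 = (0, 0, 0, -97/43, 73/43)
step 4: normalize row 3 (÷-97/43) = (0, 0, 0, 1, -73/97)
  row 0: subtract 22/43×row3 = (1, 0, 0, 0, -1/97)
  row 1: subtract -33/43×row3 = (0, 1, 0, 0, -144/97)
  row 2: subtract 30/43×row3 = (0, 0, 1, 0, 175/97)

rank = 4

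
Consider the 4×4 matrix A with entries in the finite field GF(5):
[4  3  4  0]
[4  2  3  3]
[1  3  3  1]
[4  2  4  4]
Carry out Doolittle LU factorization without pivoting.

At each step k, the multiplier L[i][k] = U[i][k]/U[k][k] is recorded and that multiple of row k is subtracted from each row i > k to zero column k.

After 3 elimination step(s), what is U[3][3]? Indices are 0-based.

[col 0] pivot 4
  R1 -= 1*R0 → (0, 4, 4, 3)  (L[1][0] := 1)
  R2 -= 4*R0 → (0, 1, 2, 1)  (L[2][0] := 4)
  R3 -= 1*R0 → (0, 4, 0, 4)  (L[3][0] := 1)
[col 1] pivot 4
  R2 -= 4*R1 → (0, 0, 1, 4)  (L[2][1] := 4)
  R3 -= 1*R1 → (0, 0, 1, 1)  (L[3][1] := 1)
[col 2] pivot 1
  R3 -= 1*R2 → (0, 0, 0, 2)  (L[3][2] := 1)

U[3][3] = 2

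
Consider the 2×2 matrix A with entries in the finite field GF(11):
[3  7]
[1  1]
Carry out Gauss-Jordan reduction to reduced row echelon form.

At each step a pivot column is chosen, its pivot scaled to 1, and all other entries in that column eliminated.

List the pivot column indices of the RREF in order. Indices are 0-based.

pivot columns: 0, 1

pivot(0,0)=3: scale R0 → (1, 6)
  clear (1,0): R1 −= (1)R0 → (0, 6)
pivot(1,1)=6: scale R1 → (0, 1)
  clear (0,1): R0 −= (6)R1 → (1, 0)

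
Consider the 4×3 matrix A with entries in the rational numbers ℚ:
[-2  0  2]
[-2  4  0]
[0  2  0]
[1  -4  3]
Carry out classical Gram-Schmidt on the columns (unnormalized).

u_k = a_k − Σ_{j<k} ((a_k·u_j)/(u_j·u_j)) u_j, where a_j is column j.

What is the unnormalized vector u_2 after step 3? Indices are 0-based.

u_2 = (0, 2/3, 4/3, 4/3)

Step 1: u_0 = a_0 = (-2, -2, 0, 1).
Step 2: u_1 = a_1 − (-4/3)·u_0 = (-8/3, 4/3, 2, -8/3).
Step 3: u_2 = a_2 − (-1/9)·u_0 − (-2/3)·u_1 = (0, 2/3, 4/3, 4/3).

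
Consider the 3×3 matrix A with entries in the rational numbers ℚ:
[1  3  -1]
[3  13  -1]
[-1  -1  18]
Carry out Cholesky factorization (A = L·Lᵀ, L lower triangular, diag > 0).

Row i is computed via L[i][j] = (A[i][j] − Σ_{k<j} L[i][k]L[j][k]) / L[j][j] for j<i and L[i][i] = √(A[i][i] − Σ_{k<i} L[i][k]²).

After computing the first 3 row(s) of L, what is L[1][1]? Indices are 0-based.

L[1][1] = 2

Step 1: L[0][0] = √(1) = 1.
  L[1][0] = (3) / L[0][0] = 3.
Step 2: L[1][1] = √(4) = 2.
  L[2][0] = (-1) / L[0][0] = -1.
  L[2][1] = (2) / L[1][1] = 1.
Step 3: L[2][2] = √(16) = 4.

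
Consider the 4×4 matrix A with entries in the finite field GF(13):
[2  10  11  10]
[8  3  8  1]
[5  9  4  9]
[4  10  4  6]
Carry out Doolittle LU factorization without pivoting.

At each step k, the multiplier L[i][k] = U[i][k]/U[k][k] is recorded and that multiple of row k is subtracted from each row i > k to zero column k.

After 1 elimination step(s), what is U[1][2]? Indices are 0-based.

k=0: U[0][0]=2
  eliminate (1,0): mult=4, new row 1: (0, 2, 3, 0); set L[1][0]=4
  eliminate (2,0): mult=9, new row 2: (0, 10, 9, 10); set L[2][0]=9
  eliminate (3,0): mult=2, new row 3: (0, 3, 8, 12); set L[3][0]=2

U[1][2] = 3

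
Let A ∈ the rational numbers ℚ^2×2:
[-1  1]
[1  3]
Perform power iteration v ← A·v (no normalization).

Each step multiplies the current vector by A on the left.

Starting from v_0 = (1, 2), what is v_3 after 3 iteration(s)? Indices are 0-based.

v_0 = (1, 2).
v_1 = A·v_0 = (1, 7).
v_2 = A·v_1 = (6, 22).
v_3 = A·v_2 = (16, 72).

v_3 = (16, 72)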